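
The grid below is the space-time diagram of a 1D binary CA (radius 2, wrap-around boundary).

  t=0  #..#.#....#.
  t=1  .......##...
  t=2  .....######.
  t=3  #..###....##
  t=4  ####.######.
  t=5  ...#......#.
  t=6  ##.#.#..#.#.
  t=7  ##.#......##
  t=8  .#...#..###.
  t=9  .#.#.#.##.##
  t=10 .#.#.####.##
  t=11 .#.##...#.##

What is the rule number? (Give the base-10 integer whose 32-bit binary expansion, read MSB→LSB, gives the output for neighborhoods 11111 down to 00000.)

  [31] ##### => .  t=2,i=7
  [30] ####. => .  t=2,i=9
  [29] ###.# => #  t=4,i=3
  [28] ###.. => #  t=2,i=10
  [27] ##.## => .  t=4,i=4
  [26] ##.#. => .  t=6,i=2
  [25] ##..# => #  t=3,i=1
  [24] ##... => #  t=1,i=9
  [23] #.### => .  t=4,i=0
  [22] #.##. => #  t=6,i=0
  [21] #.#.# => #  t=6,i=3
  [20] #.#.. => .  t=0,i=0
  [19] #..## => #  t=3,i=2
  [18] #..#. => .  t=0,i=2
  [17] #...# => #  t=8,i=3
  [16] #.... => #  t=0,i=7
  [15] .#### => .  t=2,i=6
  [14] .###. => .  t=3,i=4
  [13] .##.# => #  t=6,i=1
  [12] .##.. => #  t=1,i=8
  [11] .#.## => #  t=6,i=11
  [10] .#.#. => .  t=0,i=4
  [9] .#..# => .  t=0,i=1
  [8] .#... => .  t=0,i=6
  [7] ..### => #  t=2,i=5
  [6] ..##. => #  t=1,i=7
  [5] ..#.# => .  t=0,i=3
  [4] ..#.. => #  t=5,i=3
  [3] ...## => #  t=1,i=6
  [2] ...#. => .  t=0,i=9
  [1] ....# => #  t=0,i=8
  [0] ..... => .  t=1,i=0
  bits 00110011011010110011100011011010 = 862664922

862664922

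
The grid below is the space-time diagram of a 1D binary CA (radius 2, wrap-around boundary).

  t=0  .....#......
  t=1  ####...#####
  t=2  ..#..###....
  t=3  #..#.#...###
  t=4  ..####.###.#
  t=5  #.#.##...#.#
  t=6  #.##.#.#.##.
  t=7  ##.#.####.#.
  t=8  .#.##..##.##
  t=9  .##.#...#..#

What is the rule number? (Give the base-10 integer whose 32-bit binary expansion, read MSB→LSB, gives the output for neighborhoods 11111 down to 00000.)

1614233259

  ##### -> .   bit 31 = 0  t=1,i=0
  ####. -> #   bit 30 = 1  t=1,i=2
  ###.# -> #   bit 29 = 1  t=4,i=5
  ###.. -> .   bit 28 = 0  t=1,i=3
  ##.## -> .   bit 27 = 0  t=4,i=6
  ##.#. -> .   bit 26 = 0  t=4,i=10
  ##..# -> .   bit 25 = 0  t=3,i=1
  ##... -> .   bit 24 = 0  t=1,i=4
  #.### -> .   bit 23 = 0  t=4,i=7
  #.##. -> .   bit 22 = 0  t=5,i=4
  #.#.# -> #   bit 21 = 1  t=5,i=2
  #.#.. -> #   bit 20 = 1  t=3,i=5
  #..## -> .   bit 19 = 0  t=2,i=4
  #..#. -> #   bit 18 = 1  t=3,i=2
  #...# -> #   bit 17 = 1  t=1,i=5
  #.... -> #   bit 16 = 1  t=0,i=7
  .#### -> .   bit 15 = 0  t=1,i=8
  .###. -> .   bit 14 = 0  t=2,i=6
  .##.# -> #   bit 13 = 1  t=5,i=0
  .##.. -> #   bit 12 = 1  t=5,i=5
  .#.## -> #   bit 11 = 1  t=5,i=3
  .#.#. -> #   bit 10 = 1  t=3,i=4
  .#..# -> #   bit 9 = 1  t=2,i=3
  .#... -> .   bit 8 = 0  t=0,i=6
  ..### -> #   bit 7 = 1  t=1,i=7
  ..##. -> .   bit 6 = 0  t=8,i=7
  ..#.# -> #   bit 5 = 1  t=3,i=3
  ..#.. -> .   bit 4 = 0  t=0,i=5
  ...## -> #   bit 3 = 1  t=1,i=6
  ...#. -> .   bit 2 = 0  t=0,i=4
  ....# -> #   bit 1 = 1  t=0,i=3
  ..... -> #   bit 0 = 1  t=0,i=0
  bits 01100000001101110011111010101011 = 1614233259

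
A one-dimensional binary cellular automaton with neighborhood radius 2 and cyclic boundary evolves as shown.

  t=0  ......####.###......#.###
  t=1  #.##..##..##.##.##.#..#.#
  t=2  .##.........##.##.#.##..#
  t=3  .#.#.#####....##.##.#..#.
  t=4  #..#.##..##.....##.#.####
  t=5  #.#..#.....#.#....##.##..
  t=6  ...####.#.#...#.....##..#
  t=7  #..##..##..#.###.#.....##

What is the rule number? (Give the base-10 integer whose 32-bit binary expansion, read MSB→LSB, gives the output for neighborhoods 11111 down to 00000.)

501515157

  ##### -> .   bit 31 = 0  t=3,i=7
  ####. -> .   bit 30 = 0  t=0,i=8
  ###.# -> .   bit 29 = 0  t=0,i=9
  ###.. -> #   bit 28 = 1  t=0,i=13
  ##.## -> #   bit 27 = 1  t=0,i=10
  ##.#. -> #   bit 26 = 1  t=1,i=18
  ##..# -> .   bit 25 = 0  t=1,i=4
  ##... -> #   bit 24 = 1  t=0,i=0
  #.### -> #   bit 23 = 1  t=0,i=11
  #.##. -> #   bit 22 = 1  t=1,i=2
  #.#.# -> #   bit 21 = 1  t=2,i=18
  #.#.. -> .   bit 20 = 0  t=1,i=19
  #..## -> .   bit 19 = 0  t=1,i=5
  #..#. -> #   bit 18 = 1  t=1,i=21
  #...# -> .   bit 17 = 0  t=6,i=1
  #.... -> .   bit 16 = 0  t=0,i=1
  .#### -> #   bit 15 = 1  t=0,i=7
  .###. -> .   bit 14 = 0  t=0,i=12
  .##.# -> .   bit 13 = 0  t=1,i=0
  .##.. -> .   bit 12 = 0  t=1,i=3
  .#.## -> .   bit 11 = 0  t=0,i=21
  .#.#. -> .   bit 10 = 0  t=3,i=2
  .#..# -> #   bit 9 = 1  t=1,i=20
  .#... -> #   bit 8 = 1  t=5,i=6
  ..### -> #   bit 7 = 1  t=0,i=6
  ..##. -> .   bit 6 = 0  t=1,i=6
  ..#.# -> .   bit 5 = 0  t=0,i=20
  ..#.. -> #   bit 4 = 1  t=3,i=23
  ...## -> .   bit 3 = 0  t=0,i=5
  ...#. -> #   bit 2 = 1  t=0,i=19
  ....# -> .   bit 1 = 0  t=0,i=4
  ..... -> #   bit 0 = 1  t=0,i=2
  bits 00011101111001001000001110010101 = 501515157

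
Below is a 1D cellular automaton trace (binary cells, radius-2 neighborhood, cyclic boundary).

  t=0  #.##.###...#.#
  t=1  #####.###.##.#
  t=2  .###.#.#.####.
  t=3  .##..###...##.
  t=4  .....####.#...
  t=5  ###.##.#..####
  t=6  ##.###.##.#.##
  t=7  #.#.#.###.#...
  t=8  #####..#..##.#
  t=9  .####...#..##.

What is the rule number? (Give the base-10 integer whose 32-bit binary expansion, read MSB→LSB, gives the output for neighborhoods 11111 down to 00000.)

3648087981

  ##### -> #   bit 31 = 1  t=1,i=1
  ####. -> #   bit 30 = 1  t=1,i=3
  ###.# -> .   bit 29 = 0  t=1,i=4
  ###.. -> #   bit 28 = 1  t=0,i=7
  ##.## -> #   bit 27 = 1  t=0,i=1
  ##.#. -> .   bit 26 = 0  t=2,i=4
  ##..# -> .   bit 25 = 0  t=2,i=13
  ##... -> #   bit 24 = 1  t=0,i=8
  #.### -> .   bit 23 = 0  t=0,i=5
  #.##. -> #   bit 22 = 1  t=0,i=2
  #.#.# -> #   bit 21 = 1  t=2,i=5
  #.#.. -> #   bit 20 = 1  t=4,i=10
  #..## -> .   bit 19 = 0  t=2,i=0
  #..#. -> .   bit 18 = 0  t=8,i=6
  #...# -> .   bit 17 = 0  t=0,i=9
  #.... -> #   bit 16 = 1  t=4,i=12
  .#### -> .   bit 15 = 0  t=1,i=0
  .###. -> #   bit 14 = 1  t=0,i=6
  .##.# -> #   bit 13 = 1  t=0,i=0
  .##.. -> .   bit 12 = 0  t=3,i=2
  .#.## -> .   bit 11 = 0  t=0,i=12
  .#.#. -> #   bit 10 = 1  t=2,i=6
  .#..# -> #   bit 9 = 1  t=5,i=8
  .#... -> #   bit 8 = 1  t=4,i=11
  ..### -> #   bit 7 = 1  t=2,i=1
  ..##. -> .   bit 6 = 0  t=3,i=1
  ..#.# -> #   bit 5 = 1  t=0,i=11
  ..#.. -> .   bit 4 = 0  t=8,i=7
  ...## -> #   bit 3 = 1  t=3,i=10
  ...#. -> #   bit 2 = 1  t=0,i=10
  ....# -> .   bit 1 = 0  t=4,i=3
  ..... -> #   bit 0 = 1  t=4,i=0
  bits 11011001011100010110011110101101 = 3648087981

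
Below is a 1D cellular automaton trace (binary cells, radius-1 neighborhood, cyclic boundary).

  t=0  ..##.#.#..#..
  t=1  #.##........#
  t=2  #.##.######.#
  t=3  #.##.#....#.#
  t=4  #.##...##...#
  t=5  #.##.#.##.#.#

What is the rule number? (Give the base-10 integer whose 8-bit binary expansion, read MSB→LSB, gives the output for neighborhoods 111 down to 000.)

  [7] ### => .  t=2,i=6
  [6] ##. => #  t=0,i=3
  [5] #.# => .  t=0,i=4
  [4] #.. => .  t=0,i=8
  [3] .## => #  t=0,i=2
  [2] .#. => .  t=0,i=5
  [1] ..# => .  t=0,i=1
  [0] ... => #  t=0,i=0
  bits 01001001 = 73

73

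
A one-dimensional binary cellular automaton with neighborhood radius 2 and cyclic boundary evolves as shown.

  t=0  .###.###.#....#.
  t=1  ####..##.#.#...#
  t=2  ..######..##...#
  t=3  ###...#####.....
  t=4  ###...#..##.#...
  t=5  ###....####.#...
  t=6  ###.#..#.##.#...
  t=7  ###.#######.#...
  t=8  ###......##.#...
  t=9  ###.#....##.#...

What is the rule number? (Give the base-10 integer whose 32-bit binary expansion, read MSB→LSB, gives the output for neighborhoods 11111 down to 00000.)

1918725856

  #####|.  b31=0 t=1,i=1
  ####.|#  b30=1 t=1,i=2
  ###.#|#  b29=1 t=0,i=3
  ###..|#  b28=1 t=1,i=3
  ##.##|.  b27=0 t=0,i=4
  ##.#.|.  b26=0 t=0,i=8
  ##..#|#  b25=1 t=1,i=4
  ##...|.  b24=0 t=2,i=12
  #.###|.  b23=0 t=0,i=5
  #.##.|#  b22=1 t=6,i=9
  #.#.#|.  b21=0 t=1,i=9
  #.#..|#  b20=1 t=0,i=9
  #..##|#  b19=1 t=0,i=0
  #..#.|#  b18=1 t=6,i=6
  #...#|.  b17=0 t=1,i=13
  #....|#  b16=1 t=0,i=11
  .####|.  b15=0 t=1,i=0
  .###.|#  b14=1 t=0,i=2
  .##.#|#  b13=1 t=1,i=7
  .##..|.  b12=0 t=2,i=11
  .#.##|#  b11=1 t=6,i=8
  .#.#.|#  b10=1 t=1,i=10
  .#..#|#  b9=1 t=0,i=15
  .#...|.  b8=0 t=0,i=10
  ..###|#  b7=1 t=0,i=1
  ..##.|#  b6=1 t=1,i=6
  ..#.#|#  b5=1 t=6,i=7
  ..#..|.  b4=0 t=0,i=14
  ...##|.  b3=0 t=1,i=14
  ...#.|.  b2=0 t=0,i=13
  ....#|.  b1=0 t=0,i=12
  .....|.  b0=0 t=3,i=13
  bits 01110010010111010110111011100000 = 1918725856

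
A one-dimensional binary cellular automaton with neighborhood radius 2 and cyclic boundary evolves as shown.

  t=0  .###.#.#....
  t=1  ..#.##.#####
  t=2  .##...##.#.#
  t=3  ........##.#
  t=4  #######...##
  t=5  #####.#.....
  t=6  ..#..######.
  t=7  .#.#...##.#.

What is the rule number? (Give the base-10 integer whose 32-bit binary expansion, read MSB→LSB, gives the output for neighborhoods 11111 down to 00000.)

  [31] ##### => #  t=1,i=9
  [30] ####. => .  t=1,i=10
  [29] ###.# => .  t=0,i=3
  [28] ###.. => #  t=1,i=11
  [27] ##.## => #  t=1,i=6
  [26] ##.#. => #  t=0,i=4
  [25] ##..# => .  t=1,i=0
  [24] ##... => .  t=2,i=3
  [23] #.### => #  t=1,i=7
  [22] #.##. => .  t=1,i=4
  [21] #.#.# => #  t=0,i=5
  [20] #.#.. => #  t=0,i=7
  [19] #..## => .  t=6,i=4
  [18] #..#. => #  t=1,i=1
  [17] #...# => .  t=2,i=4
  [16] #.... => #  t=0,i=9
  [15] .#### => .  t=1,i=8
  [14] .###. => #  t=0,i=2
  [13] .##.# => .  t=1,i=5
  [12] .##.. => .  t=2,i=2
  [11] .#.## => .  t=1,i=3
  [10] .#.#. => .  t=0,i=6
  [9] .#..# => #  t=6,i=3
  [8] .#... => #  t=0,i=8
  [7] ..### => .  t=0,i=1
  [6] ..##. => .  t=2,i=6
  [5] ..#.# => #  t=1,i=2
  [4] ..#.. => .  t=6,i=2
  [3] ...## => .  t=0,i=0
  [2] ...#. => #  t=6,i=1
  [1] ....# => #  t=0,i=11
  [0] ..... => #  t=0,i=10
  bits 10011100101101010100001100100111 = 2629124903

2629124903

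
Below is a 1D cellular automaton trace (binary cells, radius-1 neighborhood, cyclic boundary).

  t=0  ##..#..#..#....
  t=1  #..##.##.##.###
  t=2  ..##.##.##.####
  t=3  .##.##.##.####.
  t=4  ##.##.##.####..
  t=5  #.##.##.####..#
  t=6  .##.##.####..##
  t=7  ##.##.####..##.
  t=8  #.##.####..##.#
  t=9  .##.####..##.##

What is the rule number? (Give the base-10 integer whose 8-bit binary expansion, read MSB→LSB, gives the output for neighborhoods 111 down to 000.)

175

  [7] ### => #  t=1,i=13
  [6] ##. => .  t=0,i=1
  [5] #.# => #  t=1,i=5
  [4] #.. => .  t=0,i=2
  [3] .## => #  t=0,i=0
  [2] .#. => #  t=0,i=4
  [1] ..# => #  t=0,i=3
  [0] ... => #  t=0,i=12
  bits 10101111 = 175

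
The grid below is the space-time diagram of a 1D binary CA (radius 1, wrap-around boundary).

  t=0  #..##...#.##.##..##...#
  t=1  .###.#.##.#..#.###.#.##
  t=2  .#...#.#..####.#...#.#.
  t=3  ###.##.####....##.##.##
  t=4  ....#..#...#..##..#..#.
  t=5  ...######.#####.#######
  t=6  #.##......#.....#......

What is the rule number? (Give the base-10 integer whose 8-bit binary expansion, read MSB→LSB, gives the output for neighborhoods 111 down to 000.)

  ###|.  b7=0 t=1,i=2
  ##.|.  b6=0 t=0,i=0
  #.#|.  b5=0 t=0,i=9
  #..|#  b4=1 t=0,i=1
  .##|#  b3=1 t=0,i=3
  .#.|#  b2=1 t=0,i=8
  ..#|#  b1=1 t=0,i=2
  ...|.  b0=0 t=0,i=6
  bits 00011110 = 30

30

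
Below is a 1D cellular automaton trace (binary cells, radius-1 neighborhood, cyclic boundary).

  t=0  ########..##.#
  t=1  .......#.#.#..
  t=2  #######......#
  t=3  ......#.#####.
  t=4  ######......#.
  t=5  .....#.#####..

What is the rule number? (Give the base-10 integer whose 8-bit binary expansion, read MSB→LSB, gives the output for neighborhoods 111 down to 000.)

67

  [7] ### => .  t=0,i=0
  [6] ##. => #  t=0,i=7
  [5] #.# => .  t=0,i=12
  [4] #.. => .  t=0,i=8
  [3] .## => .  t=0,i=10
  [2] .#. => .  t=1,i=7
  [1] ..# => #  t=0,i=9
  [0] ... => #  t=1,i=0
  bits 01000011 = 67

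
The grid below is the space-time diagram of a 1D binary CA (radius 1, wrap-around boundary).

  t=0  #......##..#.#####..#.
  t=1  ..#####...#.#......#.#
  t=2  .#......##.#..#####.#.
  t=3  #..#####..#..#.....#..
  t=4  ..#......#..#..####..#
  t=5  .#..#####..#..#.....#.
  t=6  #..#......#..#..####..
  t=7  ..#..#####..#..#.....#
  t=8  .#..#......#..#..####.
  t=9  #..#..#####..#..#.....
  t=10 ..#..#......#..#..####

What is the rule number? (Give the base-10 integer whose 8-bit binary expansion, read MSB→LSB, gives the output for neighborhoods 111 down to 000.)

35

  ### -> .   bit 7 = 0  t=0,i=14
  ##. -> .   bit 6 = 0  t=0,i=8
  #.# -> #   bit 5 = 1  t=0,i=12
  #.. -> .   bit 4 = 0  t=0,i=1
  .## -> .   bit 3 = 0  t=0,i=7
  .#. -> .   bit 2 = 0  t=0,i=0
  ..# -> #   bit 1 = 1  t=0,i=6
  ... -> #   bit 0 = 1  t=0,i=2
  bits 00100011 = 35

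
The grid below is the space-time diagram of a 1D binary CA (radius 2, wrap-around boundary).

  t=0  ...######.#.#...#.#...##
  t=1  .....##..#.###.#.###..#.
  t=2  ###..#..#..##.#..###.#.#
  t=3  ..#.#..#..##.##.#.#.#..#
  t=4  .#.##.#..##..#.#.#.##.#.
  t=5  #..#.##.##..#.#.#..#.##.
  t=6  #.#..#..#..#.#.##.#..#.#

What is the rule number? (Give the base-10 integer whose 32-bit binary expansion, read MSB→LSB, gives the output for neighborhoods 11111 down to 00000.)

  nb #####: next=#  (t=0,i=5, bit31=1)
  nb ####.: next=.  (t=0,i=7, bit30=0)
  nb ###.#: next=.  (t=0,i=8, bit29=0)
  nb ###..: next=#  (t=1,i=19, bit28=1)
  nb ##.##: next=.  (t=3,i=12, bit27=0)
  nb ##.#.: next=#  (t=0,i=9, bit26=1)
  nb ##..#: next=.  (t=1,i=7, bit25=0)
  nb ##...: next=.  (t=0,i=0, bit24=0)
  nb #.###: next=#  (t=1,i=11, bit23=1)
  nb #.##.: next=#  (t=3,i=13, bit22=1)
  nb #.#.#: next=.  (t=0,i=10, bit21=0)
  nb #.#..: next=#  (t=0,i=12, bit20=1)
  nb #..##: next=#  (t=2,i=10, bit19=1)
  nb #..#.: next=#  (t=1,i=8, bit18=1)
  nb #...#: next=.  (t=0,i=1, bit17=0)
  nb #....: next=#  (t=1,i=0, bit16=1)
  nb .####: next=.  (t=0,i=4, bit15=0)
  nb .###.: next=#  (t=1,i=12, bit14=1)
  nb .##.#: next=.  (t=2,i=12, bit13=0)
  nb .##..: next=.  (t=0,i=23, bit12=0)
  nb .#.##: next=.  (t=1,i=10, bit11=0)
  nb .#.#.: next=#  (t=0,i=11, bit10=1)
  nb .#..#: next=.  (t=2,i=6, bit9=0)
  nb .#...: next=#  (t=0,i=13, bit8=1)
  nb ..###: next=.  (t=0,i=3, bit7=0)
  nb ..##.: next=#  (t=0,i=22, bit6=1)
  nb ..#.#: next=.  (t=0,i=16, bit5=0)
  nb ..#..: next=.  (t=1,i=22, bit4=0)
  nb ...##: next=.  (t=0,i=2, bit3=0)
  nb ...#.: next=#  (t=0,i=15, bit2=1)
  nb ....#: next=.  (t=1,i=3, bit1=0)
  nb .....: next=#  (t=1,i=1, bit0=1)
  bits 10010100110111010100010101000101 = 2497529157

2497529157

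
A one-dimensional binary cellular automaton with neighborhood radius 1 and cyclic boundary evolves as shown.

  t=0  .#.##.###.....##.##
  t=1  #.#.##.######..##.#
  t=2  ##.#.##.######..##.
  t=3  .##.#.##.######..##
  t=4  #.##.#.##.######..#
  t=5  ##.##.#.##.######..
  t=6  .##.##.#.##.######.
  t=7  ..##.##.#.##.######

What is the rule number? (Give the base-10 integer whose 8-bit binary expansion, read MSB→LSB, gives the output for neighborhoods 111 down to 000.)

241

  nb ###: next=#  (t=0,i=7, bit7=1)
  nb ##.: next=#  (t=0,i=4, bit6=1)
  nb #.#: next=#  (t=0,i=0, bit5=1)
  nb #..: next=#  (t=0,i=9, bit4=1)
  nb .##: next=.  (t=0,i=3, bit3=0)
  nb .#.: next=.  (t=0,i=1, bit2=0)
  nb ..#: next=.  (t=0,i=13, bit1=0)
  nb ...: next=#  (t=0,i=10, bit0=1)
  bits 11110001 = 241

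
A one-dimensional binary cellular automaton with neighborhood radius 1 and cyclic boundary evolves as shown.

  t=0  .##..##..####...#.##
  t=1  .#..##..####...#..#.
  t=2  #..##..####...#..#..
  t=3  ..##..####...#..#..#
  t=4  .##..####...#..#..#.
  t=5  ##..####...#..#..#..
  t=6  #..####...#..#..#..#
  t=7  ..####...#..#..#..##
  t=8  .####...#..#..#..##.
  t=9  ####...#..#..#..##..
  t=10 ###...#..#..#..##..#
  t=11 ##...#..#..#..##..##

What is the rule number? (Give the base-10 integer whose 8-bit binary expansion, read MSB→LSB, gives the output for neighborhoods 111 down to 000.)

  [7] ### => #  t=0,i=10
  [6] ##. => .  t=0,i=2
  [5] #.# => .  t=0,i=0
  [4] #.. => .  t=0,i=3
  [3] .## => #  t=0,i=1
  [2] .#. => .  t=0,i=16
  [1] ..# => #  t=0,i=4
  [0] ... => .  t=0,i=14
  bits 10001010 = 138

138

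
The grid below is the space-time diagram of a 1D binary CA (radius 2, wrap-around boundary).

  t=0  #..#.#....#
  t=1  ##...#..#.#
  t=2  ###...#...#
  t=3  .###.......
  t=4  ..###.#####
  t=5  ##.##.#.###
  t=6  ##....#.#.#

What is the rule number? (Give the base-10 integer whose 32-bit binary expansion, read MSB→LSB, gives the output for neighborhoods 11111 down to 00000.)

4088943171

  ##### -> #   bit 31 = 1  t=4,i=8
  ####. -> #   bit 30 = 1  t=2,i=1
  ###.# -> #   bit 29 = 1  t=4,i=4
  ###.. -> #   bit 28 = 1  t=1,i=1
  ##.## -> .   bit 27 = 0  t=4,i=5
  ##.#. -> .   bit 26 = 0  t=5,i=5
  ##..# -> #   bit 25 = 1  t=0,i=1
  ##... -> #   bit 24 = 1  t=1,i=2
  #.### -> #   bit 23 = 1  t=1,i=10
  #.##. -> .   bit 22 = 0  t=5,i=3
  #.#.# -> #   bit 21 = 1  t=5,i=6
  #.#.. -> #   bit 20 = 1  t=0,i=5
  #..## -> #   bit 19 = 1  t=4,i=1
  #..#. -> .   bit 18 = 0  t=0,i=2
  #...# -> .   bit 17 = 0  t=1,i=3
  #.... -> .   bit 16 = 0  t=0,i=7
  .#### -> .   bit 15 = 0  t=2,i=0
  .###. -> #   bit 14 = 1  t=1,i=0
  .##.# -> .   bit 13 = 0  t=5,i=4
  .##.. -> #   bit 12 = 1  t=0,i=0
  .#.## -> .   bit 11 = 0  t=1,i=9
  .#.#. -> .   bit 10 = 0  t=0,i=4
  .#..# -> #   bit 9 = 1  t=1,i=6
  .#... -> .   bit 8 = 0  t=0,i=6
  ..### -> .   bit 7 = 0  t=2,i=10
  ..##. -> #   bit 6 = 1  t=0,i=10
  ..#.# -> .   bit 5 = 0  t=0,i=3
  ..#.. -> .   bit 4 = 0  t=1,i=5
  ...## -> .   bit 3 = 0  t=0,i=9
  ...#. -> .   bit 2 = 0  t=1,i=4
  ....# -> #   bit 1 = 1  t=0,i=8
  ..... -> #   bit 0 = 1  t=3,i=6
  bits 11110011101110000101001001000011 = 4088943171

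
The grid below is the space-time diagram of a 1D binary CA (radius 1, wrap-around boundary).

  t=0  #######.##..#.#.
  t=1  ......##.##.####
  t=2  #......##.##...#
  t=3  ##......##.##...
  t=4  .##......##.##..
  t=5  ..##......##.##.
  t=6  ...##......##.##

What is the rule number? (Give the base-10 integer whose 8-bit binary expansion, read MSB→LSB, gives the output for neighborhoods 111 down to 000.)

116

  nb ###: next=.  (t=0,i=1, bit7=0)
  nb ##.: next=#  (t=0,i=6, bit6=1)
  nb #.#: next=#  (t=0,i=7, bit5=1)
  nb #..: next=#  (t=0,i=10, bit4=1)
  nb .##: next=.  (t=0,i=0, bit3=0)
  nb .#.: next=#  (t=0,i=12, bit2=1)
  nb ..#: next=.  (t=0,i=11, bit1=0)
  nb ...: next=.  (t=1,i=1, bit0=0)
  bits 01110100 = 116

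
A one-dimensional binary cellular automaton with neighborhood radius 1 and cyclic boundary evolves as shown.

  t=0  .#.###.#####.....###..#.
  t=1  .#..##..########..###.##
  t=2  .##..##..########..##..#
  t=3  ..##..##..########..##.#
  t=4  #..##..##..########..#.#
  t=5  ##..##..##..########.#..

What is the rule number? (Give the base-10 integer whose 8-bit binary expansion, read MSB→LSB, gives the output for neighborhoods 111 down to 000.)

  ###|#  b7=1 t=0,i=4
  ##.|#  b6=1 t=0,i=5
  #.#|.  b5=0 t=0,i=2
  #..|#  b4=1 t=0,i=12
  .##|.  b3=0 t=0,i=3
  .#.|#  b2=1 t=0,i=1
  ..#|.  b1=0 t=0,i=0
  ...|#  b0=1 t=0,i=13
  bits 11010101 = 213

213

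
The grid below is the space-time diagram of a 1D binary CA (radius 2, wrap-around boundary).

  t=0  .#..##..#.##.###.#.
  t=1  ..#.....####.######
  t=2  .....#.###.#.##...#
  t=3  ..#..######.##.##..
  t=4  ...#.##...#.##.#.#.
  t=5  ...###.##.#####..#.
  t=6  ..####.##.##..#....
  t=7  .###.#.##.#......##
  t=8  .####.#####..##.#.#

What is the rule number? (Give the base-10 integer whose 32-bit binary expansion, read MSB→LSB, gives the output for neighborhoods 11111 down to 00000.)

  ##### -> .   bit 31 = 0  t=1,i=15
  ####. -> .   bit 30 = 0  t=1,i=10
  ###.# -> #   bit 29 = 1  t=0,i=15
  ###.. -> #   bit 28 = 1  t=1,i=18
  ##.## -> .   bit 27 = 0  t=0,i=12
  ##.#. -> #   bit 26 = 1  t=0,i=16
  ##..# -> .   bit 25 = 0  t=0,i=6
  ##... -> #   bit 24 = 1  t=2,i=15
  #.### -> #   bit 23 = 1  t=0,i=13
  #.##. -> #   bit 22 = 1  t=0,i=10
  #.#.# -> .   bit 21 = 0  t=2,i=11
  #.#.. -> #   bit 20 = 1  t=0,i=17
  #..## -> .   bit 19 = 0  t=0,i=3
  #..#. -> .   bit 18 = 0  t=0,i=0
  #...# -> #   bit 17 = 1  t=2,i=16
  #.... -> .   bit 16 = 0  t=1,i=4
  .#### -> #   bit 15 = 1  t=1,i=9
  .###. -> #   bit 14 = 1  t=0,i=14
  .##.# -> #   bit 13 = 1  t=0,i=11
  .##.. -> .   bit 12 = 0  t=0,i=5
  .#.## -> #   bit 11 = 1  t=0,i=9
  .#.#. -> .   bit 10 = 0  t=4,i=16
  .#..# -> #   bit 9 = 1  t=0,i=2
  .#... -> .   bit 8 = 0  t=1,i=3
  ..### -> #   bit 7 = 1  t=1,i=8
  ..##. -> .   bit 6 = 0  t=0,i=4
  ..#.# -> #   bit 5 = 1  t=0,i=8
  ..#.. -> .   bit 4 = 0  t=0,i=1
  ...## -> #   bit 3 = 1  t=1,i=7
  ...#. -> .   bit 2 = 0  t=2,i=4
  ....# -> .   bit 1 = 0  t=1,i=6
  ..... -> #   bit 0 = 1  t=1,i=5
  bits 00110101110100101110101010101001 = 903015081

903015081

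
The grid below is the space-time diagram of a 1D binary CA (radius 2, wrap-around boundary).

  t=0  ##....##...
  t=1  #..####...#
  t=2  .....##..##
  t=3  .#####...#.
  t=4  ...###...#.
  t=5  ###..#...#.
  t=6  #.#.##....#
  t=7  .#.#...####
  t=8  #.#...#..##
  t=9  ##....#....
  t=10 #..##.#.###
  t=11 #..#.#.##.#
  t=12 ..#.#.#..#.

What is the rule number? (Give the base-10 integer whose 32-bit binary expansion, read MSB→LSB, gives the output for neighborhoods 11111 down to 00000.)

  nb #####: next=#  (t=3,i=3, bit31=1)
  nb ####.: next=#  (t=1,i=5, bit30=1)
  nb ###.#: next=#  (t=7,i=10, bit29=1)
  nb ###..: next=#  (t=1,i=6, bit28=1)
  nb ##.##: next=#  (t=11,i=9, bit27=1)
  nb ##.#.: next=#  (t=6,i=1, bit26=1)
  nb ##..#: next=.  (t=1,i=1, bit25=0)
  nb ##...: next=.  (t=0,i=2, bit24=0)
  nb #.###: next=#  (t=5,i=0, bit23=1)
  nb #.##.: next=.  (t=6,i=4, bit22=0)
  nb #.#.#: next=.  (t=6,i=2, bit21=0)
  nb #.#..: next=.  (t=7,i=3, bit20=0)
  nb #..##: next=.  (t=1,i=2, bit19=0)
  nb #..#.: next=#  (t=5,i=4, bit18=1)
  nb #...#: next=.  (t=0,i=9, bit17=0)
  nb #....: next=#  (t=0,i=3, bit16=1)
  nb .####: next=.  (t=1,i=4, bit15=0)
  nb .###.: next=.  (t=4,i=4, bit14=0)
  nb .##.#: next=.  (t=6,i=0, bit13=0)
  nb .##..: next=.  (t=0,i=1, bit12=0)
  nb .#.##: next=#  (t=5,i=10, bit11=1)
  nb .#.#.: next=#  (t=7,i=2, bit10=1)
  nb .#..#: next=.  (t=3,i=10, bit9=0)
  nb .#...: next=.  (t=4,i=10, bit8=0)
  nb ..###: next=.  (t=1,i=3, bit7=0)
  nb ..##.: next=#  (t=0,i=0, bit6=1)
  nb ..#.#: next=.  (t=5,i=9, bit5=0)
  nb ..#..: next=#  (t=3,i=9, bit4=1)
  nb ...##: next=#  (t=0,i=5, bit3=1)
  nb ...#.: next=.  (t=3,i=8, bit2=0)
  nb ....#: next=#  (t=0,i=4, bit1=1)
  nb .....: next=#  (t=2,i=2, bit0=1)
  bits 11111100100001010000110001011011 = 4236577883

4236577883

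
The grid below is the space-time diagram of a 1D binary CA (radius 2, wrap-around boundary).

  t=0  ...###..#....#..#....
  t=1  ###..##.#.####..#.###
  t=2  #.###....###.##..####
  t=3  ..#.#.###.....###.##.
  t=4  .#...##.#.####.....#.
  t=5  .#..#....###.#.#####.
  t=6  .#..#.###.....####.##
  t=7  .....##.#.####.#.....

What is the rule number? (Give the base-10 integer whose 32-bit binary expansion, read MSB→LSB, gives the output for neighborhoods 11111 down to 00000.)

  nb #####: next=#  (t=1,i=0, bit31=1)
  nb ####.: next=.  (t=1,i=1, bit30=0)
  nb ###.#: next=.  (t=2,i=0, bit29=0)
  nb ###..: next=#  (t=0,i=5, bit28=1)
  nb ##.##: next=.  (t=2,i=1, bit27=0)
  nb ##.#.: next=.  (t=1,i=7, bit26=0)
  nb ##..#: next=#  (t=0,i=6, bit25=1)
  nb ##...: next=.  (t=2,i=5, bit24=0)
  nb #.###: next=#  (t=1,i=10, bit23=1)
  nb #.##.: next=.  (t=2,i=13, bit22=0)
  nb #.#.#: next=.  (t=1,i=8, bit21=0)
  nb #.#..: next=.  (t=6,i=1, bit20=0)
  nb #..##: next=#  (t=1,i=4, bit19=1)
  nb #..#.: next=.  (t=0,i=7, bit18=0)
  nb #...#: next=.  (t=3,i=0, bit17=0)
  nb #....: next=#  (t=0,i=10, bit16=1)
  nb .####: next=#  (t=1,i=11, bit15=1)
  nb .###.: next=.  (t=0,i=4, bit14=0)
  nb .##.#: next=.  (t=1,i=6, bit13=0)
  nb .##..: next=#  (t=2,i=14, bit12=1)
  nb .#.##: next=#  (t=1,i=9, bit11=1)
  nb .#.#.: next=.  (t=3,i=3, bit10=0)
  nb .#..#: next=.  (t=0,i=14, bit9=0)
  nb .#...: next=.  (t=0,i=9, bit8=0)
  nb ..###: next=.  (t=0,i=3, bit7=0)
  nb ..##.: next=.  (t=1,i=5, bit6=0)
  nb ..#.#: next=.  (t=1,i=16, bit5=0)
  nb ..#..: next=#  (t=0,i=8, bit4=1)
  nb ...##: next=#  (t=0,i=2, bit3=1)
  nb ...#.: next=#  (t=0,i=12, bit2=1)
  nb ....#: next=#  (t=0,i=1, bit1=1)
  nb .....: next=#  (t=0,i=0, bit0=1)
  bits 10010010100010011001100000011111 = 2458490911

2458490911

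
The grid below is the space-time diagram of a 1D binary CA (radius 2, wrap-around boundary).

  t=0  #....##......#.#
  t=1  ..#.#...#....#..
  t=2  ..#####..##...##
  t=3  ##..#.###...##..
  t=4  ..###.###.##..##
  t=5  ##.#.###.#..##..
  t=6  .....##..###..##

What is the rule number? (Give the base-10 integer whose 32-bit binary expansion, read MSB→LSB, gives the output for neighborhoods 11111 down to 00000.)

2594129704

  ##### -> #   bit 31 = 1  t=2,i=4
  ####. -> .   bit 30 = 0  t=2,i=5
  ###.# -> .   bit 29 = 0  t=4,i=4
  ###.. -> #   bit 28 = 1  t=2,i=6
  ##.## -> #   bit 27 = 1  t=4,i=5
  ##.#. -> .   bit 26 = 0  t=5,i=2
  ##..# -> #   bit 25 = 1  t=2,i=0
  ##... -> .   bit 24 = 0  t=0,i=1
  #.### -> #   bit 23 = 1  t=3,i=6
  #.##. -> .   bit 22 = 0  t=0,i=15
  #.#.# -> .   bit 21 = 0  t=5,i=3
  #.#.. -> #   bit 20 = 1  t=1,i=4
  #..## -> #   bit 19 = 1  t=2,i=1
  #..#. -> #   bit 18 = 1  t=3,i=3
  #...# -> #   bit 17 = 1  t=1,i=6
  #.... -> #   bit 16 = 1  t=0,i=2
  .#### -> .   bit 15 = 0  t=2,i=3
  .###. -> #   bit 14 = 1  t=3,i=7
  .##.# -> .   bit 13 = 0  t=5,i=1
  .##.. -> .   bit 12 = 0  t=0,i=0
  .#.## -> .   bit 11 = 0  t=0,i=14
  .#.#. -> #   bit 10 = 1  t=1,i=3
  .#..# -> #   bit 9 = 1  t=5,i=10
  .#... -> #   bit 8 = 1  t=1,i=5
  ..### -> .   bit 7 = 0  t=2,i=2
  ..##. -> .   bit 6 = 0  t=0,i=5
  ..#.# -> #   bit 5 = 1  t=0,i=13
  ..#.. -> .   bit 4 = 0  t=1,i=8
  ...## -> #   bit 3 = 1  t=0,i=4
  ...#. -> .   bit 2 = 0  t=0,i=12
  ....# -> .   bit 1 = 0  t=0,i=3
  ..... -> .   bit 0 = 0  t=0,i=9
  bits 10011010100111110100011100101000 = 2594129704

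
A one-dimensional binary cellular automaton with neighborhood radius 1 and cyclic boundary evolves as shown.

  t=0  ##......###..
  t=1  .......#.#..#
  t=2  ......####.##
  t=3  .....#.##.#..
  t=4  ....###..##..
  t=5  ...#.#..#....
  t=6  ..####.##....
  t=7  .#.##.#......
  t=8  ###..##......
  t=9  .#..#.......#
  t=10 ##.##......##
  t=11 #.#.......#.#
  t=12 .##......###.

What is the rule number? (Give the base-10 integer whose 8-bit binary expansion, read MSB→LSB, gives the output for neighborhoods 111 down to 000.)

  ### -> #   bit 7 = 1  t=0,i=9
  ##. -> .   bit 6 = 0  t=0,i=1
  #.# -> #   bit 5 = 1  t=1,i=8
  #.. -> .   bit 4 = 0  t=0,i=2
  .## -> .   bit 3 = 0  t=0,i=0
  .#. -> #   bit 2 = 1  t=1,i=7
  ..# -> #   bit 1 = 1  t=0,i=7
  ... -> .   bit 0 = 0  t=0,i=3
  bits 10100110 = 166

166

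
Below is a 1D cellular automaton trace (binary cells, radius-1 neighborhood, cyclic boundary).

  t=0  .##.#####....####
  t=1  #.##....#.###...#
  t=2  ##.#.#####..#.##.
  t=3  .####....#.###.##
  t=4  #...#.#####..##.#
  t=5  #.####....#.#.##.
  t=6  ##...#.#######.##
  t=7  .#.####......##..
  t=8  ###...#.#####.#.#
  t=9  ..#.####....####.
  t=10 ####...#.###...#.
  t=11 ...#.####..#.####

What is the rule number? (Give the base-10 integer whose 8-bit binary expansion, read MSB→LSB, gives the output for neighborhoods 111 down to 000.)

  ### -> .   bit 7 = 0  t=0,i=5
  ##. -> #   bit 6 = 1  t=0,i=2
  #.# -> #   bit 5 = 1  t=0,i=0
  #.. -> .   bit 4 = 0  t=0,i=9
  .## -> .   bit 3 = 0  t=0,i=1
  .#. -> #   bit 2 = 1  t=1,i=8
  ..# -> #   bit 1 = 1  t=0,i=12
  ... -> #   bit 0 = 1  t=0,i=10
  bits 01100111 = 103

103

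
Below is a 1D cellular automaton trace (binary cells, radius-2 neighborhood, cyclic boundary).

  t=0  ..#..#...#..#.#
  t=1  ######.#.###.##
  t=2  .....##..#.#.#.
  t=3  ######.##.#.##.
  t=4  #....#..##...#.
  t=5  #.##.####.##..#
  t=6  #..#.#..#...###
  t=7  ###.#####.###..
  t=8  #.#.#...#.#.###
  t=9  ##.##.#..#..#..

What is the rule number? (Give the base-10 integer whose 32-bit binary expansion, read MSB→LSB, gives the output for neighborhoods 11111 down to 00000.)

933177051

  ##### -> .   bit 31 = 0  t=1,i=0
  ####. -> .   bit 30 = 0  t=1,i=4
  ###.# -> #   bit 29 = 1  t=1,i=5
  ###.. -> #   bit 28 = 1  t=6,i=0
  ##.## -> .   bit 27 = 0  t=1,i=12
  ##.#. -> #   bit 26 = 1  t=1,i=6
  ##..# -> #   bit 25 = 1  t=2,i=7
  ##... -> #   bit 24 = 1  t=4,i=10
  #.### -> #   bit 23 = 1  t=1,i=9
  #.##. -> .   bit 22 = 0  t=3,i=7
  #.#.# -> .   bit 21 = 0  t=1,i=7
  #.#.. -> #   bit 20 = 1  t=0,i=14
  #..## -> #   bit 19 = 1  t=4,i=7
  #..#. -> #   bit 18 = 1  t=0,i=1
  #...# -> #   bit 17 = 1  t=0,i=7
  #.... -> #   bit 16 = 1  t=2,i=0
  .#### -> .   bit 15 = 0  t=1,i=14
  .###. -> .   bit 14 = 0  t=1,i=10
  .##.# -> #   bit 13 = 1  t=3,i=8
  .##.. -> .   bit 12 = 0  t=2,i=6
  .#.## -> .   bit 11 = 0  t=1,i=8
  .#.#. -> #   bit 10 = 1  t=0,i=13
  .#..# -> #   bit 9 = 1  t=0,i=0
  .#... -> .   bit 8 = 0  t=0,i=6
  ..### -> #   bit 7 = 1  t=6,i=12
  ..##. -> #   bit 6 = 1  t=2,i=5
  ..#.# -> .   bit 5 = 0  t=0,i=12
  ..#.. -> #   bit 4 = 1  t=0,i=2
  ...## -> #   bit 3 = 1  t=2,i=4
  ...#. -> .   bit 2 = 0  t=0,i=8
  ....# -> #   bit 1 = 1  t=2,i=3
  ..... -> #   bit 0 = 1  t=2,i=1
  bits 00110111100111110010011011011011 = 933177051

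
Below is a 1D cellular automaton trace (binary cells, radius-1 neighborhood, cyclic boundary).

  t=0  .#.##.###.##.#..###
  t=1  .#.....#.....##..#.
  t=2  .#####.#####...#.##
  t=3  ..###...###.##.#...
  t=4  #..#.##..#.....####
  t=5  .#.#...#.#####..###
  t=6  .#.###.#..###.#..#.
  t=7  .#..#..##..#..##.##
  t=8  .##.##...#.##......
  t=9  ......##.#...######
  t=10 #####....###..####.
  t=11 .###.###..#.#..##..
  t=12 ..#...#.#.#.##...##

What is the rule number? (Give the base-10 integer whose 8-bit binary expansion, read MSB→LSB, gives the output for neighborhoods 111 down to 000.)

149

  [7] ### => #  t=0,i=7
  [6] ##. => .  t=0,i=4
  [5] #.# => .  t=0,i=0
  [4] #.. => #  t=0,i=14
  [3] .## => .  t=0,i=3
  [2] .#. => #  t=0,i=1
  [1] ..# => .  t=0,i=15
  [0] ... => #  t=1,i=3
  bits 10010101 = 149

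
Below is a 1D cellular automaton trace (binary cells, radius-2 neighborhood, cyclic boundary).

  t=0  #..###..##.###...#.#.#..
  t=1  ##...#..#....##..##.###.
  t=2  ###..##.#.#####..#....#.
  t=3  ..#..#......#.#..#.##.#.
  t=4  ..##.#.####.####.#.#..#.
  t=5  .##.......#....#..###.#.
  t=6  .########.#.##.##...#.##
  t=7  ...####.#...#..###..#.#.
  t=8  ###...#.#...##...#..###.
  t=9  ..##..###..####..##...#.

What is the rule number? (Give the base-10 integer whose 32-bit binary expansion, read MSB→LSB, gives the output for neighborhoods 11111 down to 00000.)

2974881403

  [31] ##### => #  t=2,i=12
  [30] ####. => .  t=2,i=13
  [29] ###.# => #  t=1,i=22
  [28] ###.. => #  t=0,i=5
  [27] ##.## => .  t=0,i=10
  [26] ##.#. => .  t=2,i=7
  [25] ##..# => .  t=0,i=6
  [24] ##... => #  t=0,i=14
  [23] #.### => .  t=0,i=11
  [22] #.##. => #  t=1,i=0
  [21] #.#.# => .  t=0,i=19
  [20] #.#.. => #  t=0,i=21
  [19] #..## => .  t=0,i=2
  [18] #..#. => .  t=0,i=23
  [17] #...# => .  t=0,i=15
  [16] #.... => #  t=1,i=10
  [15] .#### => .  t=2,i=11
  [14] .###. => .  t=0,i=4
  [13] .##.# => .  t=0,i=9
  [12] .##.. => #  t=1,i=1
  [11] .#.## => .  t=2,i=9
  [10] .#.#. => #  t=0,i=18
  [9] .#..# => #  t=0,i=1
  [8] .#... => .  t=1,i=9
  [7] ..### => .  t=0,i=3
  [6] ..##. => #  t=0,i=8
  [5] ..#.# => #  t=0,i=17
  [4] ..#.. => #  t=0,i=0
  [3] ...## => #  t=1,i=12
  [2] ...#. => .  t=0,i=16
  [1] ....# => #  t=1,i=11
  [0] ..... => #  t=3,i=8
  bits 10110001010100010001011001111011 = 2974881403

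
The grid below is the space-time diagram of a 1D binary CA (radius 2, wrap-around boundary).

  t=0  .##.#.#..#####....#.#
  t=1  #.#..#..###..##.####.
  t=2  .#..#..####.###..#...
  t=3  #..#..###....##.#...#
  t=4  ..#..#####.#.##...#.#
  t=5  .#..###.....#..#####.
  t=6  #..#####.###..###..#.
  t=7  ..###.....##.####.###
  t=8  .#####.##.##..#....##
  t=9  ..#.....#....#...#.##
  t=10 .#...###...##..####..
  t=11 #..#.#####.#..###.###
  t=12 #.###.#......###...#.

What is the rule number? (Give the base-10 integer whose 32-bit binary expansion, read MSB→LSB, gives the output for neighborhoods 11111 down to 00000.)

  nb #####: next=.  (t=0,i=11, bit31=0)
  nb ####.: next=.  (t=0,i=12, bit30=0)
  nb ###.#: next=.  (t=1,i=19, bit29=0)
  nb ###..: next=#  (t=0,i=13, bit28=1)
  nb ##.##: next=.  (t=1,i=15, bit27=0)
  nb ##.#.: next=.  (t=0,i=3, bit26=0)
  nb ##..#: next=.  (t=1,i=11, bit25=0)
  nb ##...: next=#  (t=0,i=14, bit24=1)
  nb #.###: next=.  (t=1,i=16, bit23=0)
  nb #.##.: next=.  (t=0,i=1, bit22=0)
  nb #.#.#: next=.  (t=0,i=4, bit21=0)
  nb #.#..: next=.  (t=0,i=6, bit20=0)
  nb #..##: next=#  (t=0,i=8, bit19=1)
  nb #..#.: next=#  (t=1,i=4, bit18=1)
  nb #...#: next=#  (t=3,i=18, bit17=1)
  nb #....: next=.  (t=0,i=15, bit16=0)
  nb .####: next=#  (t=0,i=10, bit15=1)
  nb .###.: next=#  (t=1,i=9, bit14=1)
  nb .##.#: next=#  (t=0,i=2, bit13=1)
  nb .##..: next=.  (t=3,i=0, bit12=0)
  nb .#.##: next=#  (t=0,i=0, bit11=1)
  nb .#.#.: next=#  (t=0,i=5, bit10=1)
  nb .#..#: next=.  (t=0,i=7, bit9=0)
  nb .#...: next=.  (t=2,i=18, bit8=0)
  nb ..###: next=#  (t=0,i=9, bit7=1)
  nb ..##.: next=#  (t=1,i=13, bit6=1)
  nb ..#.#: next=#  (t=0,i=18, bit5=1)
  nb ..#..: next=.  (t=1,i=5, bit4=0)
  nb ...##: next=.  (t=3,i=12, bit3=0)
  nb ...#.: next=#  (t=0,i=17, bit2=1)
  nb ....#: next=#  (t=0,i=16, bit1=1)
  nb .....: next=#  (t=5,i=9, bit0=1)
  bits 00010001000011101110110011100111 = 286190823

286190823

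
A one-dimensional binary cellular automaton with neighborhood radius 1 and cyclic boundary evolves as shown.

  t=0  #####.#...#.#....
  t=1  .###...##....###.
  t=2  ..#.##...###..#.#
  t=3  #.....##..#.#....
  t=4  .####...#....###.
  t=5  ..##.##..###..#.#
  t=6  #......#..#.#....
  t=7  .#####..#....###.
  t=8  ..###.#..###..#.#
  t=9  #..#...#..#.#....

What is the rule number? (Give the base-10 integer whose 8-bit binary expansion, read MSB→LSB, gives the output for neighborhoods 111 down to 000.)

145

  nb ###: next=#  (t=0,i=1, bit7=1)
  nb ##.: next=.  (t=0,i=4, bit6=0)
  nb #.#: next=.  (t=0,i=5, bit5=0)
  nb #..: next=#  (t=0,i=7, bit4=1)
  nb .##: next=.  (t=0,i=0, bit3=0)
  nb .#.: next=.  (t=0,i=6, bit2=0)
  nb ..#: next=.  (t=0,i=9, bit1=0)
  nb ...: next=#  (t=0,i=8, bit0=1)
  bits 10010001 = 145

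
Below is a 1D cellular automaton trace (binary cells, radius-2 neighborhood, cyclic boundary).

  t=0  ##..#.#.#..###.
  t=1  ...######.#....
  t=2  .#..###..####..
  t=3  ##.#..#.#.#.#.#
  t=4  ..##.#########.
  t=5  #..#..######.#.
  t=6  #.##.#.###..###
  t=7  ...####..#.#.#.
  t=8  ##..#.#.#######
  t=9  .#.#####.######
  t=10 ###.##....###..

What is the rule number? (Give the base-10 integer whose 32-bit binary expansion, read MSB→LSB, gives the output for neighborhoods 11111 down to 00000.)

  nb #####: next=#  (t=1,i=5, bit31=1)
  nb ####.: next=.  (t=1,i=7, bit30=0)
  nb ###.#: next=.  (t=0,i=13, bit29=0)
  nb ###..: next=#  (t=2,i=6, bit28=1)
  nb ##.##: next=.  (t=0,i=14, bit27=0)
  nb ##.#.: next=#  (t=1,i=9, bit26=1)
  nb ##..#: next=.  (t=0,i=2, bit25=0)
  nb ##...: next=.  (t=2,i=13, bit24=0)
  nb #.###: next=.  (t=3,i=14, bit23=0)
  nb #.##.: next=.  (t=0,i=0, bit22=0)
  nb #.#.#: next=#  (t=0,i=6, bit21=1)
  nb #.#..: next=#  (t=0,i=8, bit20=1)
  nb #..##: next=#  (t=0,i=10, bit19=1)
  nb #..#.: next=#  (t=0,i=3, bit18=1)
  nb #...#: next=#  (t=2,i=14, bit17=1)
  nb #....: next=#  (t=1,i=12, bit16=1)
  nb .####: next=#  (t=1,i=4, bit15=1)
  nb .###.: next=.  (t=0,i=12, bit14=0)
  nb .##.#: next=#  (t=4,i=3, bit13=1)
  nb .##..: next=.  (t=0,i=1, bit12=0)
  nb .#.##: next=#  (t=3,i=13, bit11=1)
  nb .#.#.: next=#  (t=0,i=5, bit10=1)
  nb .#..#: next=.  (t=0,i=9, bit9=0)
  nb .#...: next=#  (t=1,i=11, bit8=1)
  nb ..###: next=.  (t=0,i=11, bit7=0)
  nb ..##.: next=.  (t=4,i=2, bit6=0)
  nb ..#.#: next=#  (t=0,i=4, bit5=1)
  nb ..#..: next=#  (t=2,i=1, bit4=1)
  nb ...##: next=.  (t=1,i=2, bit3=0)
  nb ...#.: next=#  (t=2,i=0, bit2=1)
  nb ....#: next=#  (t=1,i=1, bit1=1)
  nb .....: next=.  (t=1,i=0, bit0=0)
  bits 10010100001111111010110100110110 = 2487201078

2487201078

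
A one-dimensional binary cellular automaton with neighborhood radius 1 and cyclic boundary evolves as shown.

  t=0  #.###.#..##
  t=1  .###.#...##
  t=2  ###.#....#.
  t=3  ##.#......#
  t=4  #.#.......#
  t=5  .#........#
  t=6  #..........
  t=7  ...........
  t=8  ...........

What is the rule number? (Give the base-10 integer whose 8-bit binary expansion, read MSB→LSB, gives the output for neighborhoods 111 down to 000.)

  ### -> #   bit 7 = 1  t=0,i=3
  ##. -> .   bit 6 = 0  t=0,i=0
  #.# -> #   bit 5 = 1  t=0,i=1
  #.. -> .   bit 4 = 0  t=0,i=7
  .## -> #   bit 3 = 1  t=0,i=2
  .#. -> .   bit 2 = 0  t=0,i=6
  ..# -> .   bit 1 = 0  t=0,i=8
  ... -> .   bit 0 = 0  t=1,i=7
  bits 10101000 = 168

168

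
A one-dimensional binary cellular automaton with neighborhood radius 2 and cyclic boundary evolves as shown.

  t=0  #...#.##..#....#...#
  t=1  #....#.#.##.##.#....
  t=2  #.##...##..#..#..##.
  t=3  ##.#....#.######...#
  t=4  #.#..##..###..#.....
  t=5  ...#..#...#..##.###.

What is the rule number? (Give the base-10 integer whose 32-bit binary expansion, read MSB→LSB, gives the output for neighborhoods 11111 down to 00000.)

1285937683

  #####|.  b31=0 t=3,i=12
  ####.|#  b30=1 t=3,i=14
  ###.#|.  b29=0 t=3,i=1
  ###..|.  b28=0 t=3,i=15
  ##.##|#  b27=1 t=1,i=11
  ##.#.|#  b26=1 t=1,i=14
  ##..#|.  b25=0 t=0,i=8
  ##...|.  b24=0 t=0,i=1
  #.###|#  b23=1 t=3,i=10
  #.##.|.  b22=0 t=0,i=6
  #.#.#|#  b21=1 t=1,i=7
  #.#..|.  b20=0 t=1,i=15
  #..##|.  b19=0 t=2,i=16
  #..#.|#  b18=1 t=0,i=9
  #...#|.  b17=0 t=0,i=2
  #....|#  b16=1 t=0,i=12
  .####|#  b15=1 t=3,i=11
  .###.|#  b14=1 t=3,i=0
  .##.#|.  b13=0 t=1,i=10
  .##..|#  b12=1 t=0,i=0
  .#.##|#  b11=1 t=0,i=5
  .#.#.|.  b10=0 t=1,i=6
  .#..#|#  b9=1 t=2,i=12
  .#...|.  b8=0 t=0,i=11
  ..###|.  b7=0 t=3,i=19
  ..##.|.  b6=0 t=0,i=19
  ..#.#|.  b5=0 t=0,i=4
  ..#..|#  b4=1 t=0,i=10
  ...##|.  b3=0 t=0,i=18
  ...#.|.  b2=0 t=0,i=3
  ....#|#  b1=1 t=0,i=13
  .....|#  b0=1 t=4,i=17
  bits 01001100101001011101101000010011 = 1285937683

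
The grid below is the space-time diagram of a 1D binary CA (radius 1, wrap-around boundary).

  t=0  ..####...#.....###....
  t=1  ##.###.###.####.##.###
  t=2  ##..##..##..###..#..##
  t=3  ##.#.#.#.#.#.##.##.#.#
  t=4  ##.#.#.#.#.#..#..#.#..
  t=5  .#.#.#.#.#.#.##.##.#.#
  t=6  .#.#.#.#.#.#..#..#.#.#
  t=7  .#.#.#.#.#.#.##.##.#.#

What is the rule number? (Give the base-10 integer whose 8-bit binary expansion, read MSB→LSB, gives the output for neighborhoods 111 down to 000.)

  ### -> #   bit 7 = 1  t=0,i=3
  ##. -> #   bit 6 = 1  t=0,i=5
  #.# -> .   bit 5 = 0  t=1,i=2
  #.. -> .   bit 4 = 0  t=0,i=6
  .## -> .   bit 3 = 0  t=0,i=2
  .#. -> #   bit 2 = 1  t=0,i=9
  ..# -> #   bit 1 = 1  t=0,i=1
  ... -> #   bit 0 = 1  t=0,i=0
  bits 11000111 = 199

199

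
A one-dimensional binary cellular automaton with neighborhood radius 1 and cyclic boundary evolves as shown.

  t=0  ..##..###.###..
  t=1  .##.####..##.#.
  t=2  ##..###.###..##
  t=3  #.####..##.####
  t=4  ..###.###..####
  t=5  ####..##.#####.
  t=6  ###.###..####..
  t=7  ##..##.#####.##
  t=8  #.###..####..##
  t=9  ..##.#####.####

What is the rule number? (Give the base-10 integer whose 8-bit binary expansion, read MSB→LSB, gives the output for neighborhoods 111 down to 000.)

  ### -> #   bit 7 = 1  t=0,i=7
  ##. -> .   bit 6 = 0  t=0,i=3
  #.# -> .   bit 5 = 0  t=0,i=9
  #.. -> #   bit 4 = 1  t=0,i=4
  .## -> #   bit 3 = 1  t=0,i=2
  .#. -> #   bit 2 = 1  t=1,i=13
  ..# -> #   bit 1 = 1  t=0,i=1
  ... -> .   bit 0 = 0  t=0,i=0
  bits 10011110 = 158

158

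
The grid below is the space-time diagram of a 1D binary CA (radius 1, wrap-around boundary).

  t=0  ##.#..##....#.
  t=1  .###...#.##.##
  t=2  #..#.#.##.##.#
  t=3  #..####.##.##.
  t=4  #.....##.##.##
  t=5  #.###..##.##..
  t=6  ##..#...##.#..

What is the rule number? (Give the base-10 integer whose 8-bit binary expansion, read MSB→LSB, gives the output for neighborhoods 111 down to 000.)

  [7] ### => .  t=1,i=2
  [6] ##. => #  t=0,i=1
  [5] #.# => #  t=0,i=2
  [4] #.. => .  t=0,i=4
  [3] .## => .  t=0,i=0
  [2] .#. => #  t=0,i=3
  [1] ..# => .  t=0,i=5
  [0] ... => #  t=0,i=9
  bits 01100101 = 101

101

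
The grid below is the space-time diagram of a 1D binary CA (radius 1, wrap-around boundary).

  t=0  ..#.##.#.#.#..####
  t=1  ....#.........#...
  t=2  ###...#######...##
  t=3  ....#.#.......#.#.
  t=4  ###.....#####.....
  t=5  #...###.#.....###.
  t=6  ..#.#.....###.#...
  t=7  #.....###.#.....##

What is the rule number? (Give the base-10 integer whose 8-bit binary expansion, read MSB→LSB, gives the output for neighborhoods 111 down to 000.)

9

  ###|.  b7=0 t=0,i=15
  ##.|.  b6=0 t=0,i=5
  #.#|.  b5=0 t=0,i=3
  #..|.  b4=0 t=0,i=0
  .##|#  b3=1 t=0,i=4
  .#.|.  b2=0 t=0,i=2
  ..#|.  b1=0 t=0,i=1
  ...|#  b0=1 t=1,i=0
  bits 00001001 = 9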